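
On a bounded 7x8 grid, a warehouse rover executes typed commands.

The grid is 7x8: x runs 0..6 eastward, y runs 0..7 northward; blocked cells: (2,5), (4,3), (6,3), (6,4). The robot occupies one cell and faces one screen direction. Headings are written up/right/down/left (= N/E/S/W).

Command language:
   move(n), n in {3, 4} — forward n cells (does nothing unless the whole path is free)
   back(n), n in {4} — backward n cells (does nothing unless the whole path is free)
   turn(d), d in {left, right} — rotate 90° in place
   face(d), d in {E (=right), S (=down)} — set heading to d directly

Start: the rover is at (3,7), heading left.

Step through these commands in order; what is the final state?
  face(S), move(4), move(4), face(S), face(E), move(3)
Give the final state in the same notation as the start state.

start: at (3,7), heading left
t=1 face(S) ⇒ at (3,7), heading down
t=2 move(4) ⇒ at (3,3), heading down
t=3 move(4) ⇒ at (3,3), heading down
t=4 face(S) ⇒ at (3,3), heading down
t=5 face(E) ⇒ at (3,3), heading right
t=6 move(3) ⇒ at (3,3), heading right

at (3,3), heading right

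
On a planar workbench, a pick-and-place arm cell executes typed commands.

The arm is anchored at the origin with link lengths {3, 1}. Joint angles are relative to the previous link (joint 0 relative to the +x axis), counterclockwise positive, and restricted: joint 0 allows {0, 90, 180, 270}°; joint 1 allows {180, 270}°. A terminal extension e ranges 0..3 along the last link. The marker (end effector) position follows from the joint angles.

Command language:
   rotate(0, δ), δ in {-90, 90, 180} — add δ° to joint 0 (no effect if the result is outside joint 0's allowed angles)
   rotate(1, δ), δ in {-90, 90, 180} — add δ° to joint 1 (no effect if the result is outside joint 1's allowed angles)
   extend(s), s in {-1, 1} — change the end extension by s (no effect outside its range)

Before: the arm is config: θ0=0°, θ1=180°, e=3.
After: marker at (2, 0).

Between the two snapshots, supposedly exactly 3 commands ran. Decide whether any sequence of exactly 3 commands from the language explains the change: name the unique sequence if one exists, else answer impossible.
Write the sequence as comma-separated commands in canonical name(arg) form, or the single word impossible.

extend(-1), extend(-1), extend(-1)

start: config: θ0=0°, θ1=180°, e=3
1. extend(-1) → config: θ0=0°, θ1=180°, e=2
2. extend(-1) → config: θ0=0°, θ1=180°, e=1
3. extend(-1) → config: θ0=0°, θ1=180°, e=0
no rival 3-sequence matches.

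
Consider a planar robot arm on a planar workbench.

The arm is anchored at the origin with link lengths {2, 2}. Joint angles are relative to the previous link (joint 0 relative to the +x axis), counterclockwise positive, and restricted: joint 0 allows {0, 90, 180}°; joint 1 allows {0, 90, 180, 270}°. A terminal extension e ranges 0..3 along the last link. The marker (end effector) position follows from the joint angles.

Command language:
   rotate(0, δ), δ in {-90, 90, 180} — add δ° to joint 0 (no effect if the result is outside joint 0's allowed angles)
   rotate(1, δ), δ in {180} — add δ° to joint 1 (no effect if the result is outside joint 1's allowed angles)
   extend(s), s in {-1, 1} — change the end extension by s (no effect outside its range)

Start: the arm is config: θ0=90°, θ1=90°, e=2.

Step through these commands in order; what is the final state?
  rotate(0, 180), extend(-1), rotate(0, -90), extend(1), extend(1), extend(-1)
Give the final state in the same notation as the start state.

begin: config: θ0=90°, θ1=90°, e=2
step 1 (rotate(0, 180)): config: θ0=90°, θ1=90°, e=2
step 2 (extend(-1)): config: θ0=90°, θ1=90°, e=1
step 3 (rotate(0, -90)): config: θ0=0°, θ1=90°, e=1
step 4 (extend(1)): config: θ0=0°, θ1=90°, e=2
step 5 (extend(1)): config: θ0=0°, θ1=90°, e=3
step 6 (extend(-1)): config: θ0=0°, θ1=90°, e=2

config: θ0=0°, θ1=90°, e=2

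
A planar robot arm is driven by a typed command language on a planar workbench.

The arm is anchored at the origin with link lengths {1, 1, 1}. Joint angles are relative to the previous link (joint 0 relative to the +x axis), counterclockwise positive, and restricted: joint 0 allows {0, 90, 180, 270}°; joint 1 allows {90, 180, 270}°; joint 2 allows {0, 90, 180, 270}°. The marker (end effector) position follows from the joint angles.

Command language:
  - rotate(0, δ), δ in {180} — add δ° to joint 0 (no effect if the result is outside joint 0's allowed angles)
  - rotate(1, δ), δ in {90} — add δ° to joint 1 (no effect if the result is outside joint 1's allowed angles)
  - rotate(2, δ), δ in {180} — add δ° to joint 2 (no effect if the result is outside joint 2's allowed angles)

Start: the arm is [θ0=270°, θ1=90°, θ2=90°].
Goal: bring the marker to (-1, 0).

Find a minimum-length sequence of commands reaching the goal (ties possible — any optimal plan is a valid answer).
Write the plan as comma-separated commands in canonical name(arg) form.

start: [θ0=270°, θ1=90°, θ2=90°]
step 1 (rotate(1, 90)): [θ0=270°, θ1=180°, θ2=90°]
shorter routes all fall short; 1 is best.

rotate(1, 90)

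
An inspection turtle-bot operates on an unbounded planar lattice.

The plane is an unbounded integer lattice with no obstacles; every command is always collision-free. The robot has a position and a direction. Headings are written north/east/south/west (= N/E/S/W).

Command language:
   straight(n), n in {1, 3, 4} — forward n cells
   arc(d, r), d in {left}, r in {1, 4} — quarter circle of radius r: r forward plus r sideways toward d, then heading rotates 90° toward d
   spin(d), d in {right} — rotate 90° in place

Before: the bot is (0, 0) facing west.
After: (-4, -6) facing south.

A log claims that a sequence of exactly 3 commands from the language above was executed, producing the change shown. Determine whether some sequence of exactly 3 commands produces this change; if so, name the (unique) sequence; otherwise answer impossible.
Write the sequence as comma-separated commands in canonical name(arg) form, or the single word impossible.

arc(left, 4), straight(1), straight(1)

key: order matters: swapping arc(left, 4) and straight(1) lands elsewhere
from: (0, 0) facing west
t=1 arc(left, 4) ⇒ (-4, -4) facing south
t=2 straight(1) ⇒ (-4, -5) facing south
t=3 straight(1) ⇒ (-4, -6) facing south
all 216 alternatives checked — unique.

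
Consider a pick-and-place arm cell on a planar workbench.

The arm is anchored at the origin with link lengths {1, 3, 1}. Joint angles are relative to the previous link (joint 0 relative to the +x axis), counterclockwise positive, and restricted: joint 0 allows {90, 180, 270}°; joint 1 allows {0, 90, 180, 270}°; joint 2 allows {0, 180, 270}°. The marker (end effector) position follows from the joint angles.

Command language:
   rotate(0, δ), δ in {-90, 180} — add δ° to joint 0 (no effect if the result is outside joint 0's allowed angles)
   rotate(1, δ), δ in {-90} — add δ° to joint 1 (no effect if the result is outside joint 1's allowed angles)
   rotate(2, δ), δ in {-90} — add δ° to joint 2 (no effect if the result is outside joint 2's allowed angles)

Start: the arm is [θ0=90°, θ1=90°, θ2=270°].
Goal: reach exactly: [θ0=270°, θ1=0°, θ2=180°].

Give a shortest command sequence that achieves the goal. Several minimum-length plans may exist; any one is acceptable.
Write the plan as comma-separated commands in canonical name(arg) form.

from: [θ0=90°, θ1=90°, θ2=270°]
[1] after rotate(0, 180): [θ0=270°, θ1=90°, θ2=270°]
[2] after rotate(2, -90): [θ0=270°, θ1=90°, θ2=180°]
[3] after rotate(1, -90): [θ0=270°, θ1=0°, θ2=180°]
nothing shorter than 3 reaches the goal.

rotate(0, 180), rotate(2, -90), rotate(1, -90)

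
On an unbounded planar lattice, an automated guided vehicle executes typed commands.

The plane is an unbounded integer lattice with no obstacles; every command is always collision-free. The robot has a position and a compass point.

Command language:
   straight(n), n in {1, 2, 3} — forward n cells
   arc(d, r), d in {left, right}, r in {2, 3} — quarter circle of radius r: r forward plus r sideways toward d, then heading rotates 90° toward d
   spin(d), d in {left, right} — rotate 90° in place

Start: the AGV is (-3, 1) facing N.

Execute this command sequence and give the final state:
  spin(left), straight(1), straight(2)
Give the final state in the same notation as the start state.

(-6, 1) facing W

start: (-3, 1) facing N
1. spin(left) → (-3, 1) facing W
2. straight(1) → (-4, 1) facing W
3. straight(2) → (-6, 1) facing W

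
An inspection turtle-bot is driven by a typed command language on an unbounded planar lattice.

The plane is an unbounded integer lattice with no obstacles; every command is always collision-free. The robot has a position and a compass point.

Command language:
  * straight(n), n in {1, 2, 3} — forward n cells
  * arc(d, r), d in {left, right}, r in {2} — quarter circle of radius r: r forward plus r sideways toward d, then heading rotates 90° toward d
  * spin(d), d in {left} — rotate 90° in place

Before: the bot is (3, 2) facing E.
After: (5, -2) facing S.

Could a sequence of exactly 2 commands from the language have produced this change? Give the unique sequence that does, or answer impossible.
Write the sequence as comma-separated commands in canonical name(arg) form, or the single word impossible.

key: cell and facing (now S) both changed — the 2 commands mix motion and turning
t0: (3, 2) facing E
1. arc(right, 2) → (5, 0) facing S
2. straight(2) → (5, -2) facing S
all 36 alternatives checked — unique.

arc(right, 2), straight(2)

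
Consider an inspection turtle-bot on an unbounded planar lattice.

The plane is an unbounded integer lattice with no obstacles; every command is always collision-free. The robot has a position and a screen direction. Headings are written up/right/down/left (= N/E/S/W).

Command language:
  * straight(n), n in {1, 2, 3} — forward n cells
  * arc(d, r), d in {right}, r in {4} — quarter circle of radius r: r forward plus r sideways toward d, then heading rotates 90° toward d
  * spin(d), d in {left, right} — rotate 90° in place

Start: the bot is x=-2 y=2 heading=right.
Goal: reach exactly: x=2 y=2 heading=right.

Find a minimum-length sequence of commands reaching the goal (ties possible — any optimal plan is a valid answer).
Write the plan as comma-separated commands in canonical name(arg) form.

straight(3), straight(1)

from: x=-2 y=2 heading=right
step 1 (straight(3)): x=1 y=2 heading=right
step 2 (straight(1)): x=2 y=2 heading=right
minimal: 2 command(s), checked below 2.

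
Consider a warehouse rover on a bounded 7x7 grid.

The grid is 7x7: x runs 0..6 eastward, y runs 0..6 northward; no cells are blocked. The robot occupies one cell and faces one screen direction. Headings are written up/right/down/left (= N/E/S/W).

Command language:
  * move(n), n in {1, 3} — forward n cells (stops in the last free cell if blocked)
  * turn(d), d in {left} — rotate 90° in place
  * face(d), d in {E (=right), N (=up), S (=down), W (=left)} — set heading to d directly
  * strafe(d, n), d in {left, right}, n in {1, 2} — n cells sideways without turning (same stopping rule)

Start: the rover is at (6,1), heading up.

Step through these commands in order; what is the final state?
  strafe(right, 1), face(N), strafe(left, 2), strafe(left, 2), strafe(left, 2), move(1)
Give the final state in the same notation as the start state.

at (0,2), heading up

from: at (6,1), heading up
step 1 (strafe(right, 1)): at (6,1), heading up
step 2 (face(N)): at (6,1), heading up
step 3 (strafe(left, 2)): at (4,1), heading up
step 4 (strafe(left, 2)): at (2,1), heading up
step 5 (strafe(left, 2)): at (0,1), heading up
step 6 (move(1)): at (0,2), heading up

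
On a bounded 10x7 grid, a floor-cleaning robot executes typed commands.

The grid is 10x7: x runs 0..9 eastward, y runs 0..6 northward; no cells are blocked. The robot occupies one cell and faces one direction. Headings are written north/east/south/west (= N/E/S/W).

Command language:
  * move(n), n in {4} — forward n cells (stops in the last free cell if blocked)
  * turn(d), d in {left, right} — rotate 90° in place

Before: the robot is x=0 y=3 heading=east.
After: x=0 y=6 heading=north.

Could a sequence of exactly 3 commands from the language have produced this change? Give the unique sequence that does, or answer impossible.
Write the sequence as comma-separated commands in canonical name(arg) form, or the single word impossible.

turn(left), move(4), move(4)

key: order matters: swapping turn(left) and move(4) lands elsewhere
begin: x=0 y=3 heading=east
t=1 turn(left) ⇒ x=0 y=3 heading=north
t=2 move(4) ⇒ x=0 y=6 heading=north
t=3 move(4) ⇒ x=0 y=6 heading=north
no rival 3-sequence matches.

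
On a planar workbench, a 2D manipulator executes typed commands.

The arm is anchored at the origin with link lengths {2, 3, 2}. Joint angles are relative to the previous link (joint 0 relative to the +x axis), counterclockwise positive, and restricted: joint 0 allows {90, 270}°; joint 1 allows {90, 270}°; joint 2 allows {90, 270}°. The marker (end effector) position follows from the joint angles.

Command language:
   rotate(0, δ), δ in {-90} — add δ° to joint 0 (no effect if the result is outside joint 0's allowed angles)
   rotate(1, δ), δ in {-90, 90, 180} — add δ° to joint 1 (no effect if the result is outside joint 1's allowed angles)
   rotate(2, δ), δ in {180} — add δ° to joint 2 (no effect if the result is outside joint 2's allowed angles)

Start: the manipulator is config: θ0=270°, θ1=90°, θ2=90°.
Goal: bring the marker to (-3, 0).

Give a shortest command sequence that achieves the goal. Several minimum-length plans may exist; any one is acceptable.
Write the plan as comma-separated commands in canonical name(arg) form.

rotate(1, 180), rotate(2, 180)

begin: config: θ0=270°, θ1=90°, θ2=90°
1. rotate(1, 180) → config: θ0=270°, θ1=270°, θ2=90°
2. rotate(2, 180) → config: θ0=270°, θ1=270°, θ2=270°
no 1-step plan works, so 2 is optimal.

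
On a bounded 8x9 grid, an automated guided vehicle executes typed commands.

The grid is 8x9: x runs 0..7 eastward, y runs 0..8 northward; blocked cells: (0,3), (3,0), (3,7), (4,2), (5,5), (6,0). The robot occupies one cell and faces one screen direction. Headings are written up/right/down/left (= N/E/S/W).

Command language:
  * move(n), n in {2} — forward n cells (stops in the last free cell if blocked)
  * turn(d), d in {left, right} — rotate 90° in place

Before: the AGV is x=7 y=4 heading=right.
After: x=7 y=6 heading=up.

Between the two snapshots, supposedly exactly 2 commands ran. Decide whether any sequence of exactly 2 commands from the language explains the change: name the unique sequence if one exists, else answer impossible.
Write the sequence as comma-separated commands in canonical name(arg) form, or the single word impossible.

key: order matters: swapping turn(left) and move(2) lands elsewhere
t0: x=7 y=4 heading=right
1. turn(left) → x=7 y=4 heading=up
2. move(2) → x=7 y=6 heading=up
uniquely the one of 9 2-step routes that fits.

turn(left), move(2)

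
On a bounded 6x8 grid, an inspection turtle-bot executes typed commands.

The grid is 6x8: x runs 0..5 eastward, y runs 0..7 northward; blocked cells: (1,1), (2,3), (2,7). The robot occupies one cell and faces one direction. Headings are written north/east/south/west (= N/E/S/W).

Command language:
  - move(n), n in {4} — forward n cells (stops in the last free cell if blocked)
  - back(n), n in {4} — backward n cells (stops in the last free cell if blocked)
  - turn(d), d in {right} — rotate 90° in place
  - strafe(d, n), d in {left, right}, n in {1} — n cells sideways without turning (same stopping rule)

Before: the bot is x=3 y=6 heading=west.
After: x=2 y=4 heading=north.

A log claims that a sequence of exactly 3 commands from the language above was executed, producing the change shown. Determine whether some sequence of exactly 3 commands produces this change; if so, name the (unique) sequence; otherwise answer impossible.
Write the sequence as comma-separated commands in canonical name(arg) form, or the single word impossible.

turn(right), strafe(left, 1), back(4)

key: position moved to (2,4) AND the heading swung to N — translation plus rotation needed
begin: x=3 y=6 heading=west
1. turn(right) → x=3 y=6 heading=north
2. strafe(left, 1) → x=2 y=6 heading=north
3. back(4) → x=2 y=4 heading=north
no rival 3-sequence matches.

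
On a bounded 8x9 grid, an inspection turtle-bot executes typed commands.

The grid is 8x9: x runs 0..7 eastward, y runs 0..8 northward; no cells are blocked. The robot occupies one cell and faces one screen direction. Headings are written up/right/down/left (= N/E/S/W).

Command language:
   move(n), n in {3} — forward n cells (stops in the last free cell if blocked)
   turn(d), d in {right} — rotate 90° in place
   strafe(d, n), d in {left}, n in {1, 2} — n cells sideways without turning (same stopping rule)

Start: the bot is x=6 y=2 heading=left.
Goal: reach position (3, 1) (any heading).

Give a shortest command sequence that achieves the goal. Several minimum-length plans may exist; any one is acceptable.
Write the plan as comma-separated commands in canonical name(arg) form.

move(3), strafe(left, 1)

start: x=6 y=2 heading=left
t=1 move(3) ⇒ x=3 y=2 heading=left
t=2 strafe(left, 1) ⇒ x=3 y=1 heading=left
minimal: 2 command(s), checked below 2.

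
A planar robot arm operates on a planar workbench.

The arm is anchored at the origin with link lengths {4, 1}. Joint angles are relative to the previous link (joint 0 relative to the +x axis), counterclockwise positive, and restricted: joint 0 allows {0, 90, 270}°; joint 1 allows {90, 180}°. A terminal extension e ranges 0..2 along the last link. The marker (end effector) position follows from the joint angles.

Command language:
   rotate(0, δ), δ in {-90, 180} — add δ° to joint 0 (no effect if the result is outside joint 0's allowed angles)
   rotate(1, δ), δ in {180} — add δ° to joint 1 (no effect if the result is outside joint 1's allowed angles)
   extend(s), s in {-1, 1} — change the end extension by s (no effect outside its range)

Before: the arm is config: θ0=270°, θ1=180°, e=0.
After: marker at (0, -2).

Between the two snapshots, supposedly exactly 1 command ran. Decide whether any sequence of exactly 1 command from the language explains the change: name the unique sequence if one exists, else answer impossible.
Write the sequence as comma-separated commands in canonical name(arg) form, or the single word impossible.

from: config: θ0=270°, θ1=180°, e=0
step 1 (extend(1)): config: θ0=270°, θ1=180°, e=1
uniquely the one of 5 1-step routes that fits.

extend(1)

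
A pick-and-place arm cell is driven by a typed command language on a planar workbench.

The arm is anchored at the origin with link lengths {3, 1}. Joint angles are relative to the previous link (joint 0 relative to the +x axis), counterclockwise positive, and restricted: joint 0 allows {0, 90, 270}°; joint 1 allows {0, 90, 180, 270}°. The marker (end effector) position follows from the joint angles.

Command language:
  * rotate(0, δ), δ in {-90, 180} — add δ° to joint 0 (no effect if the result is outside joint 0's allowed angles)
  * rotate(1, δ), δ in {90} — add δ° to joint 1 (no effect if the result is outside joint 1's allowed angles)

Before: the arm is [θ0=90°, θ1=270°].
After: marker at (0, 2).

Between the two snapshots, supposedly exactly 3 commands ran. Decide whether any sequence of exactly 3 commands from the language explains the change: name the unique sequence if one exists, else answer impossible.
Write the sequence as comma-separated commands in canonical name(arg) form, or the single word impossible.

begin: [θ0=90°, θ1=270°]
[1] after rotate(1, 90): [θ0=90°, θ1=0°]
[2] after rotate(1, 90): [θ0=90°, θ1=90°]
[3] after rotate(1, 90): [θ0=90°, θ1=180°]
uniquely the one of 27 3-step routes that fits.

rotate(1, 90), rotate(1, 90), rotate(1, 90)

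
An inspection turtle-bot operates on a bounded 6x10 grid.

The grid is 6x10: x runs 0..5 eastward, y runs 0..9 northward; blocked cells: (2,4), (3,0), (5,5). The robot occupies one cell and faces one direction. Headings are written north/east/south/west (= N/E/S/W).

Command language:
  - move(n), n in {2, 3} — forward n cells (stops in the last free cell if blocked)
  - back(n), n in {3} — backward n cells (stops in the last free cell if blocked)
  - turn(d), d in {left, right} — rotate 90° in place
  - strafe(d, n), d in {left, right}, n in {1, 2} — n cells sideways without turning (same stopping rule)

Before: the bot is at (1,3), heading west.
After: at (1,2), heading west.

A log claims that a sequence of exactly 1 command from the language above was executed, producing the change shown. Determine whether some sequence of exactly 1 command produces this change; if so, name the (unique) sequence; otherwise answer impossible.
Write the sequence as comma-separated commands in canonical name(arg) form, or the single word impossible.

strafe(left, 1)

key: still facing W — the one step turns nothing
from: at (1,3), heading west
t=1 strafe(left, 1) ⇒ at (1,2), heading west
all 9 alternatives checked — unique.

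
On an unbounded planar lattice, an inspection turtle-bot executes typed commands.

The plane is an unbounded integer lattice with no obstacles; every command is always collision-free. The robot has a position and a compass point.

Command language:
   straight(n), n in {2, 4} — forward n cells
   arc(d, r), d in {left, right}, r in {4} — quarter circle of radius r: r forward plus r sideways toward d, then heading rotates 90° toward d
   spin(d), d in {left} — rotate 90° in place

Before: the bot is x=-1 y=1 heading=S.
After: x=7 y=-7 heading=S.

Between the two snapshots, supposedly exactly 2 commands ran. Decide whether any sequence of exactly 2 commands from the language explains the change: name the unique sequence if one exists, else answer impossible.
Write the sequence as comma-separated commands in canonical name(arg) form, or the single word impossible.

arc(left, 4), arc(right, 4)

key: order matters: swapping arc(left, 4) and arc(right, 4) lands elsewhere
t0: x=-1 y=1 heading=S
t=1 arc(left, 4) ⇒ x=3 y=-3 heading=E
t=2 arc(right, 4) ⇒ x=7 y=-7 heading=S
no rival 2-sequence matches.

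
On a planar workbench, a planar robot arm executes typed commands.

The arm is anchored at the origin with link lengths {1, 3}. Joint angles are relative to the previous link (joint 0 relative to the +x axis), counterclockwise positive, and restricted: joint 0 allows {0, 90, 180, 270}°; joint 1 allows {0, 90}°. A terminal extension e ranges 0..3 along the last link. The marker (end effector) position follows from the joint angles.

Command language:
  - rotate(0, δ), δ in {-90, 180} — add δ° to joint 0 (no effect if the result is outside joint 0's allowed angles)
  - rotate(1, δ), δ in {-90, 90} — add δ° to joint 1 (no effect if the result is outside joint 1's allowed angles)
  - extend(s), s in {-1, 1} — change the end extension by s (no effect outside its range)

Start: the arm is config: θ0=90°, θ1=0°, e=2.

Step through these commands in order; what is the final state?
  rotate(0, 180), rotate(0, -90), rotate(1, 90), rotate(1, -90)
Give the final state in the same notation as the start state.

t0: config: θ0=90°, θ1=0°, e=2
[1] after rotate(0, 180): config: θ0=270°, θ1=0°, e=2
[2] after rotate(0, -90): config: θ0=180°, θ1=0°, e=2
[3] after rotate(1, 90): config: θ0=180°, θ1=90°, e=2
[4] after rotate(1, -90): config: θ0=180°, θ1=0°, e=2

config: θ0=180°, θ1=0°, e=2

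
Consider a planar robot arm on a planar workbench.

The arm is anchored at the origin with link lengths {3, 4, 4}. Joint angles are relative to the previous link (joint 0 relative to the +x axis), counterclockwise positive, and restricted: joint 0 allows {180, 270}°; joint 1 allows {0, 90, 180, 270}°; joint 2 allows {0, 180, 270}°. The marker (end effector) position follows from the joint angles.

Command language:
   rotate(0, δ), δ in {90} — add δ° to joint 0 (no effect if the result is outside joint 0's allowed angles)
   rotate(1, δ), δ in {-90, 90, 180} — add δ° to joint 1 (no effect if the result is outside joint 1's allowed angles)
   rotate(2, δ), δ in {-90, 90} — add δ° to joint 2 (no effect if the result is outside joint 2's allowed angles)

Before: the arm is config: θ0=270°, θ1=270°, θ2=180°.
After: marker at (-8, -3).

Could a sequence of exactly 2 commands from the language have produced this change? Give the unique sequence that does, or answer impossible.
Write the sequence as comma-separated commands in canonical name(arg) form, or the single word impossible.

t0: config: θ0=270°, θ1=270°, θ2=180°
t=1 rotate(2, 90) ⇒ config: θ0=270°, θ1=270°, θ2=270°
t=2 rotate(2, 90) ⇒ config: θ0=270°, θ1=270°, θ2=0°
no rival 2-sequence matches.

rotate(2, 90), rotate(2, 90)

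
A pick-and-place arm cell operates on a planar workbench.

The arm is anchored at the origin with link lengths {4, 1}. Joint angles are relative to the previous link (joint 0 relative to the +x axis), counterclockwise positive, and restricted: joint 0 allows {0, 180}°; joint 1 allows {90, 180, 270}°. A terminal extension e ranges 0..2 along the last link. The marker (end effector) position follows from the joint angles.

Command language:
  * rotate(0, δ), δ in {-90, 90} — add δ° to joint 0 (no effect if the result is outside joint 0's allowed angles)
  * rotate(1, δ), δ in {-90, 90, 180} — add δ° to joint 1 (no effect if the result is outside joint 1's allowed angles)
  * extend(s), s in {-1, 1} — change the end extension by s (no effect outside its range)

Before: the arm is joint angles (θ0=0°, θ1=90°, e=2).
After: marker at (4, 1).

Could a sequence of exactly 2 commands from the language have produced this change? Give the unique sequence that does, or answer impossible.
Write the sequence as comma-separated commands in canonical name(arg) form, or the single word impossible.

from: joint angles (θ0=0°, θ1=90°, e=2)
[1] after extend(-1): joint angles (θ0=0°, θ1=90°, e=1)
[2] after extend(-1): joint angles (θ0=0°, θ1=90°, e=0)
no other 2-command option fits: unique.

extend(-1), extend(-1)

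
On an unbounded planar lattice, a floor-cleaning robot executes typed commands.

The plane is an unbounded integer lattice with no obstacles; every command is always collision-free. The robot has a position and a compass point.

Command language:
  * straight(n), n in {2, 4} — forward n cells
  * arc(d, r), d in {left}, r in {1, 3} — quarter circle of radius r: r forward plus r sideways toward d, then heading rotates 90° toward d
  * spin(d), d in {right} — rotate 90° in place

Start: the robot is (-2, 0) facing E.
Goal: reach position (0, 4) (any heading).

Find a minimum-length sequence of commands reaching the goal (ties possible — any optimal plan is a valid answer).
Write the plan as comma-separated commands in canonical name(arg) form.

arc(left, 3), arc(left, 1)

begin: (-2, 0) facing E
1. arc(left, 3) → (1, 3) facing N
2. arc(left, 1) → (0, 4) facing W
minimal: 2 command(s), checked below 2.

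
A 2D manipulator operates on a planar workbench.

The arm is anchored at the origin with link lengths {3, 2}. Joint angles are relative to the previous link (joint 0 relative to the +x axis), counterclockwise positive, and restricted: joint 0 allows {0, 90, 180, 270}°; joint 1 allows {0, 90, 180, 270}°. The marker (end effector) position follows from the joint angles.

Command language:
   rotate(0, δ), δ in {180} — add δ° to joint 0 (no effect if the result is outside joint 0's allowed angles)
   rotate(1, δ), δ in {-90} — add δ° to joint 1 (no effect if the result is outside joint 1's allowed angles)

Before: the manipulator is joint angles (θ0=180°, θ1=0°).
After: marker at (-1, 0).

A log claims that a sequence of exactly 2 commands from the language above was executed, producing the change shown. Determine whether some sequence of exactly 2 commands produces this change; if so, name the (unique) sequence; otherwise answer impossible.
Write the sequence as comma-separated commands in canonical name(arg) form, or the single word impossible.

start: joint angles (θ0=180°, θ1=0°)
t=1 rotate(1, -90) ⇒ joint angles (θ0=180°, θ1=270°)
t=2 rotate(1, -90) ⇒ joint angles (θ0=180°, θ1=180°)
no rival 2-sequence matches.

rotate(1, -90), rotate(1, -90)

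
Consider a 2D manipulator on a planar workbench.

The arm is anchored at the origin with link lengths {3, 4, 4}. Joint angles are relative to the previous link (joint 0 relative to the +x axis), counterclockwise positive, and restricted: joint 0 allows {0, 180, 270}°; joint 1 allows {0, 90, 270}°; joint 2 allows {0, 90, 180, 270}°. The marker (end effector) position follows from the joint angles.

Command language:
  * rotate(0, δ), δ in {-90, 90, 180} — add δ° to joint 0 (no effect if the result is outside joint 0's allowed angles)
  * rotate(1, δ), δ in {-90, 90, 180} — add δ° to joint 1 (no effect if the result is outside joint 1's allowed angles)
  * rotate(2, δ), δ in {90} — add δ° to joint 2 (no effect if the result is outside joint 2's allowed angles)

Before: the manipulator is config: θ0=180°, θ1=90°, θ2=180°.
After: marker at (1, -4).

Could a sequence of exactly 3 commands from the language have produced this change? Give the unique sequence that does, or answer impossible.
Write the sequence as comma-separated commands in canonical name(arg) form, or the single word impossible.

rotate(2, 90), rotate(2, 90), rotate(2, 90)

t0: config: θ0=180°, θ1=90°, θ2=180°
t=1 rotate(2, 90) ⇒ config: θ0=180°, θ1=90°, θ2=270°
t=2 rotate(2, 90) ⇒ config: θ0=180°, θ1=90°, θ2=0°
t=3 rotate(2, 90) ⇒ config: θ0=180°, θ1=90°, θ2=90°
all 343 alternatives checked — unique.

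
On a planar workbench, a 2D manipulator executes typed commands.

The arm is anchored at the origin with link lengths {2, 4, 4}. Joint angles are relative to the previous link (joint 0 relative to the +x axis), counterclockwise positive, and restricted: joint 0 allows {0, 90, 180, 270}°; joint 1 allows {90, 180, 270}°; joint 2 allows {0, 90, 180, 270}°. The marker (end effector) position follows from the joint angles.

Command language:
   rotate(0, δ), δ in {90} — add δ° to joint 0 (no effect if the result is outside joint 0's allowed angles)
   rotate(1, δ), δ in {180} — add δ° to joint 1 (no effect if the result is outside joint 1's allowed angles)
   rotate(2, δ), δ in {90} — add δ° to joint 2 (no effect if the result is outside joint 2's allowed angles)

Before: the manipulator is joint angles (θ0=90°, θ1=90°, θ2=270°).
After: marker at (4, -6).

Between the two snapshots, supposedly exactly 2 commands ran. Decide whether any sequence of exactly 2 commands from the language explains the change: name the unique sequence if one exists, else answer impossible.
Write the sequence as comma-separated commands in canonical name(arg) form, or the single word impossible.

rotate(0, 90), rotate(0, 90)

begin: joint angles (θ0=90°, θ1=90°, θ2=270°)
t=1 rotate(0, 90) ⇒ joint angles (θ0=180°, θ1=90°, θ2=270°)
t=2 rotate(0, 90) ⇒ joint angles (θ0=270°, θ1=90°, θ2=270°)
uniquely the one of 9 2-step routes that fits.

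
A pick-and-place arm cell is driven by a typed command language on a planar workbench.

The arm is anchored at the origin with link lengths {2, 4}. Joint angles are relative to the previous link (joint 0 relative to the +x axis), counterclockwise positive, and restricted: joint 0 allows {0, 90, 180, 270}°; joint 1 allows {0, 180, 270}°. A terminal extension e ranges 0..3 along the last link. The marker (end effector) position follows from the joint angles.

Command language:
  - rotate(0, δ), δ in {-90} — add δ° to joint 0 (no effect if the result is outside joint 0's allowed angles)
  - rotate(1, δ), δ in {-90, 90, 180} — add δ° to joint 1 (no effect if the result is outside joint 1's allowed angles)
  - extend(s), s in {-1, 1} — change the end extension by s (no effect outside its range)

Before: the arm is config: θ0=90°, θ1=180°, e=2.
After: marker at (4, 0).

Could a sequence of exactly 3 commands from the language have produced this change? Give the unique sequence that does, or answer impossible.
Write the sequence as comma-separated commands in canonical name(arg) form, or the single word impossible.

rotate(0, -90), rotate(0, -90), rotate(0, -90)

from: config: θ0=90°, θ1=180°, e=2
1. rotate(0, -90) → config: θ0=0°, θ1=180°, e=2
2. rotate(0, -90) → config: θ0=270°, θ1=180°, e=2
3. rotate(0, -90) → config: θ0=180°, θ1=180°, e=2
uniquely the one of 216 3-step routes that fits.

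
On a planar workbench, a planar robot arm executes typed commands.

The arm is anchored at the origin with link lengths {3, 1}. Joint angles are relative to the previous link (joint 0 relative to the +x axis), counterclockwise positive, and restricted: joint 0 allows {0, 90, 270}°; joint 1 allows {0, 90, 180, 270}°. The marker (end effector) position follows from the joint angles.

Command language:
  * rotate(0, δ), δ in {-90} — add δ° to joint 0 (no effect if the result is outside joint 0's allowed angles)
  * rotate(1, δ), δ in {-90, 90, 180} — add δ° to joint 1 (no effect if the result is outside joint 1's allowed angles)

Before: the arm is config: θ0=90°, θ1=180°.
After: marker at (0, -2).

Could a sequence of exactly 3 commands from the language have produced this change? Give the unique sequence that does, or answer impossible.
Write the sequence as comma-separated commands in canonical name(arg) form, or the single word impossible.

initial: config: θ0=90°, θ1=180°
step 1 (rotate(0, -90)): config: θ0=0°, θ1=180°
step 2 (rotate(0, -90)): config: θ0=270°, θ1=180°
step 3 (rotate(0, -90)): config: θ0=270°, θ1=180°
no rival 3-sequence matches.

rotate(0, -90), rotate(0, -90), rotate(0, -90)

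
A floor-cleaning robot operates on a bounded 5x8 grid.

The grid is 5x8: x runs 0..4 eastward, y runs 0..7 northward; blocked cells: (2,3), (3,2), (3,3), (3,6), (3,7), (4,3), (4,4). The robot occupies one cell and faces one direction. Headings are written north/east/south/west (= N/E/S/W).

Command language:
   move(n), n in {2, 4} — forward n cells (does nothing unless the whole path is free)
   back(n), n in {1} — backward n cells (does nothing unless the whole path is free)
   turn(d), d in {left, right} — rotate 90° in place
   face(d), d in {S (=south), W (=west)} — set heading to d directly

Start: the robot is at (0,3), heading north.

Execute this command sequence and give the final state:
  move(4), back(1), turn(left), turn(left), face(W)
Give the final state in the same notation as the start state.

start: at (0,3), heading north
step 1 (move(4)): at (0,7), heading north
step 2 (back(1)): at (0,6), heading north
step 3 (turn(left)): at (0,6), heading west
step 4 (turn(left)): at (0,6), heading south
step 5 (face(W)): at (0,6), heading west

at (0,6), heading west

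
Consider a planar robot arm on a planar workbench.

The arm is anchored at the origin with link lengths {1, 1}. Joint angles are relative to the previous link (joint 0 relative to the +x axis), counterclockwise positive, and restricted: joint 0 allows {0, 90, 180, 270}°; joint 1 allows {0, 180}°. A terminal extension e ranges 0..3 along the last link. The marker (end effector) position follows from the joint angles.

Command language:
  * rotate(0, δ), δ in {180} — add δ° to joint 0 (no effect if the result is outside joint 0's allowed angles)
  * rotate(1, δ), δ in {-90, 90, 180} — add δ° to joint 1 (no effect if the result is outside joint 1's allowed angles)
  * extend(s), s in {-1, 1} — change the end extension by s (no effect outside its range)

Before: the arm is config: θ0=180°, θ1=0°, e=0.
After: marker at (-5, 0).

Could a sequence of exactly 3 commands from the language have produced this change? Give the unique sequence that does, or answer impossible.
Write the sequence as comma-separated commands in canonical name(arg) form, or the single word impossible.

from: config: θ0=180°, θ1=0°, e=0
step 1 (extend(1)): config: θ0=180°, θ1=0°, e=1
step 2 (extend(1)): config: θ0=180°, θ1=0°, e=2
step 3 (extend(1)): config: θ0=180°, θ1=0°, e=3
all 216 alternatives checked — unique.

extend(1), extend(1), extend(1)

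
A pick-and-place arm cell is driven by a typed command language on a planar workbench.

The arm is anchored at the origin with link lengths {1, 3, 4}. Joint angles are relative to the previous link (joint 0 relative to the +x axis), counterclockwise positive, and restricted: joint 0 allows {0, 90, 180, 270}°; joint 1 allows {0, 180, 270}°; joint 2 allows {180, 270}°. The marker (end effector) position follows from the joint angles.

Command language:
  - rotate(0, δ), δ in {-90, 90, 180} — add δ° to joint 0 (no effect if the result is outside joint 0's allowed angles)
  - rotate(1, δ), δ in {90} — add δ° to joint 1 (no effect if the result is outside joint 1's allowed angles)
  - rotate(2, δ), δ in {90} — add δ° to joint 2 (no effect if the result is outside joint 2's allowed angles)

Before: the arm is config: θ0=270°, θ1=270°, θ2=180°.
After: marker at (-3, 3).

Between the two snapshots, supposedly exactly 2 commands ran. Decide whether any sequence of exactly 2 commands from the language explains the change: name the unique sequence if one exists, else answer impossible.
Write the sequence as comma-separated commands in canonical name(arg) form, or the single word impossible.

start: config: θ0=270°, θ1=270°, θ2=180°
[1] after rotate(2, 90): config: θ0=270°, θ1=270°, θ2=270°
[2] after rotate(2, 90): config: θ0=270°, θ1=270°, θ2=270°
no rival 2-sequence matches.

rotate(2, 90), rotate(2, 90)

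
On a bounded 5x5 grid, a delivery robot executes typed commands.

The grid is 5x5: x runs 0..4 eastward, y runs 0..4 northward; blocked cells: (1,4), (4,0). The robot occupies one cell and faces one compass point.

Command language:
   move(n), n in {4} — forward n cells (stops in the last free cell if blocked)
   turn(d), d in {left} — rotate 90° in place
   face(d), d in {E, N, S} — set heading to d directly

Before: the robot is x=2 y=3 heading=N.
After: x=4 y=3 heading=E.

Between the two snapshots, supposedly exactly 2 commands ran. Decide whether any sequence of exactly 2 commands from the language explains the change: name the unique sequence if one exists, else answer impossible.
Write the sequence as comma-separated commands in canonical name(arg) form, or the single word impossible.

face(E), move(4)

key: move(4) runs into the grid edge before its full distance
t0: x=2 y=3 heading=N
[1] after face(E): x=2 y=3 heading=E
[2] after move(4): x=4 y=3 heading=E
no other 2-command option fits: unique.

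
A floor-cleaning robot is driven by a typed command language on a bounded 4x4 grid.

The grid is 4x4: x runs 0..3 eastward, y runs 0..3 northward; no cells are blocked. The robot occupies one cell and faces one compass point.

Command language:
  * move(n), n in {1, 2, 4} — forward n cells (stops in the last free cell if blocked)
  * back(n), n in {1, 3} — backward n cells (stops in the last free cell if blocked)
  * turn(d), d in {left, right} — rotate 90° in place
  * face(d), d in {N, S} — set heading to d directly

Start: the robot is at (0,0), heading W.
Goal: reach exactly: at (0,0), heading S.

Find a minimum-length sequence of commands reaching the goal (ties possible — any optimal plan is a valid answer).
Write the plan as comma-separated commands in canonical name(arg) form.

begin: at (0,0), heading W
1. face(S) → at (0,0), heading S
nothing shorter than 1 reaches the goal.

face(S)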